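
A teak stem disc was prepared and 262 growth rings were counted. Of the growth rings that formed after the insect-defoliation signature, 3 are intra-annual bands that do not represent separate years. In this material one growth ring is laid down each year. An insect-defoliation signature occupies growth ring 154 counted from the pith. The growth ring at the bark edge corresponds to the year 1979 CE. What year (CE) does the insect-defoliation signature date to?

1874 CE

Between growth ring 154 and the bark edge there are 262 − 154 = 108 growth rings.
Removing the 3 false growth rings leaves 108 − 3 = 105 true growth rings beyond the insect-defoliation signature.
Counting back 105 years from 1979 CE places the insect-defoliation signature in 1979 − 105 = 1874 CE.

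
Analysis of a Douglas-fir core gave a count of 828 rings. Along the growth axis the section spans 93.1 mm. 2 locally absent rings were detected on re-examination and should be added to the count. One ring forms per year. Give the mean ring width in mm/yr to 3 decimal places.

Adjusted count: 828 + 2 = 830 rings.
93.1 mm over 830 years gives 93.1 / 830 ≈ 0.112 mm/yr.

0.112 mm/yr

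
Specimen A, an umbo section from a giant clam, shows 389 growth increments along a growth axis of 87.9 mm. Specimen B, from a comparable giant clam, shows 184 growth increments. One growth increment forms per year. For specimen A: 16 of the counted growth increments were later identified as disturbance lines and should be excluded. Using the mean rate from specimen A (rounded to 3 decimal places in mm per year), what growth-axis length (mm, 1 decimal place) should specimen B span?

43.4 mm

Specimen A: correcting the raw count gives 389 − 16 = 373 true growth increments.
A: 87.9 mm over 373 years gives 87.9 / 373 ≈ 0.236 mm/year.
For B, 0.236 mm/year × 184 years = 43.4 mm.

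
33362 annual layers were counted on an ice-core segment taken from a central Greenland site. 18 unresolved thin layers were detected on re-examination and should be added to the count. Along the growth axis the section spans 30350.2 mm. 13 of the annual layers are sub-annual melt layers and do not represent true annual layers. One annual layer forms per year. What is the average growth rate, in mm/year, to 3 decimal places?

0.910 mm/year

Adjusted count: 33362 − 13 + 18 = 33367 annual layers.
30350.2 mm over 33367 years gives 30350.2 / 33367 ≈ 0.910 mm/year.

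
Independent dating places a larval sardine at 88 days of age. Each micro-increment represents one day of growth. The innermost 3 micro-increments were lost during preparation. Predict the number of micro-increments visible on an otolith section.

One micro-increment per day gives 88 micro-increments over 88 days.
88 − 3 missed = 85 micro-increments expected in the prepared section.

85 micro-increments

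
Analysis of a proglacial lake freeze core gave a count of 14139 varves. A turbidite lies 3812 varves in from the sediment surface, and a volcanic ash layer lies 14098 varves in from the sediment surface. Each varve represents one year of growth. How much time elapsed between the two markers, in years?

10286 years

14098 − 3812 = 10286 varves lie between the two events.
At one varve per year, 10286 years elapsed between them.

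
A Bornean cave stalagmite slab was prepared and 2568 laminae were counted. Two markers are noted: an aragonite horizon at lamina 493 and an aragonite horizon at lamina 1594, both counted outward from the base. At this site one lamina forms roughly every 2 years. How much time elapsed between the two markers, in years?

2202 yr

The two markers are separated by 1594 − 493 = 1101 laminae.
1101 laminae at 2 years each span 1101 × 2 = 2202 years.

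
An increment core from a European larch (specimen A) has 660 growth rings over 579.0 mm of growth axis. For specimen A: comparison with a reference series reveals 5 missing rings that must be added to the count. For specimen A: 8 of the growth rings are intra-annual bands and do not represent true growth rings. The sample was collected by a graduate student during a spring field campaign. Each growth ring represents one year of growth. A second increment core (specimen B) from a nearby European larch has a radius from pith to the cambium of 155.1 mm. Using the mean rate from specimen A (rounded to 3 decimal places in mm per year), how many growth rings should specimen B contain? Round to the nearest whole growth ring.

176 growth rings

Specimen A: adjusted count: 660 − 8 + 5 = 657 growth rings.
A: Mean rate = 579.0 mm / 657 years ≈ 0.881 mm per year.
Specimen B: 155.1 mm / 0.881 mm per year = 176.05 years ≈ 176 growth rings.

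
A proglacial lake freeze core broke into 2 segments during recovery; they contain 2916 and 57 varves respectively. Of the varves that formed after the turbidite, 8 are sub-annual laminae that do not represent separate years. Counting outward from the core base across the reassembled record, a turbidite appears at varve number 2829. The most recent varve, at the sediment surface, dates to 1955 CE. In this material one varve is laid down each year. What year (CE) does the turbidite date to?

1819 CE

Total varves = 2916 + 57 = 2973.
Between varve 2829 and the sediment surface there are 2973 − 2829 = 144 varves.
Excluding 8 false varves: 144 − 8 = 136.
1955 − 136 = 1819 CE.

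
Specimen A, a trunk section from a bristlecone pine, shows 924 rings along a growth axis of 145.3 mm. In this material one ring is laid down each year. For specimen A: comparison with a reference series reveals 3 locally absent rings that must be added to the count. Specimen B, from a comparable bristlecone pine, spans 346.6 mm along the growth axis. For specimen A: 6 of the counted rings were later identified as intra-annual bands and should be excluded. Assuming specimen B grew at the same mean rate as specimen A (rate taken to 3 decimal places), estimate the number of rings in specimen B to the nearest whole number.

Specimen A: correcting the raw count gives 924 − 6 + 3 = 921 true rings.
A: 145.3 mm over 921 years gives 145.3 / 921 ≈ 0.158 mm/yr.
Specimen B: 346.6 mm / 0.158 mm per year = 2193.67 years ≈ 2194 rings.

2194 rings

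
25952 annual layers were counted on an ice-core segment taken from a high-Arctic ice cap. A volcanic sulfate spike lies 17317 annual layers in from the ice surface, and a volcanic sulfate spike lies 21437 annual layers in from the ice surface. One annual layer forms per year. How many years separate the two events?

4120 years

The two markers are separated by 21437 − 17317 = 4120 annual layers.
At one annual layer per year, 4120 years elapsed between them.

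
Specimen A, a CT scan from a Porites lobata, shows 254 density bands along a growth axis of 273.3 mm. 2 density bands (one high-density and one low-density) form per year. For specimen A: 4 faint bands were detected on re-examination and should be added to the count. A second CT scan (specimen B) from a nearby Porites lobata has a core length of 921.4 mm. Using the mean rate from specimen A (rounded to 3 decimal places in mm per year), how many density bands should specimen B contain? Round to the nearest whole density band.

Specimen A: correcting the raw count gives 254 + 4 = 258 true density bands.
Specimen A: with 2 density bands per year, 258 / 2 = 129 years.
A: Extension rate ≈ 273.3 / 129 = 2.119 mm/yr.
Specimen B: 921.4 mm / 2.119 mm per year = 434.83 years; at 2 density bands per year that is 434.83 × 2 ≈ 870 density bands.

870 density bands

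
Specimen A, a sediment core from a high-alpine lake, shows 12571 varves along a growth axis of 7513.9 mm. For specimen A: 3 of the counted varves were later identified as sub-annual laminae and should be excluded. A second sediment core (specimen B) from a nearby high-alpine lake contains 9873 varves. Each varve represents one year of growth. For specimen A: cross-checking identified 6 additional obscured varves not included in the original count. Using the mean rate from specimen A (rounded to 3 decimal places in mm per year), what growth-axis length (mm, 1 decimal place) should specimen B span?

5904.1 mm

Specimen A: adjusted count: 12571 − 3 + 6 = 12574 varves.
A: Mean rate = 7513.9 mm / 12574 years ≈ 0.598 mm/year.
For B, 0.598 mm/year × 9873 years = 5904.1 mm.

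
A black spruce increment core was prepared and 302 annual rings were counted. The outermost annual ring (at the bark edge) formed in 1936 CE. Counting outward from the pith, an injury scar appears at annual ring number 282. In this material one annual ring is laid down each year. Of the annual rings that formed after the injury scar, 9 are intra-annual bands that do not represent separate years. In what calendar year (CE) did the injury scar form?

302 − 282 = 20 annual rings lie beyond the injury scar toward the bark edge.
Excluding 9 false annual rings: 20 − 9 = 11.
Counting back 11 years from 1936 CE places the injury scar in 1936 − 11 = 1925 CE.

1925 CE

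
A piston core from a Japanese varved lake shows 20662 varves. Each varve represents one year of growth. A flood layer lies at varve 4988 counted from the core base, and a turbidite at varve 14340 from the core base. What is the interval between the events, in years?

The two markers are separated by 14340 − 4988 = 9352 varves.
That is 9352 years at one varve per year.

9352 years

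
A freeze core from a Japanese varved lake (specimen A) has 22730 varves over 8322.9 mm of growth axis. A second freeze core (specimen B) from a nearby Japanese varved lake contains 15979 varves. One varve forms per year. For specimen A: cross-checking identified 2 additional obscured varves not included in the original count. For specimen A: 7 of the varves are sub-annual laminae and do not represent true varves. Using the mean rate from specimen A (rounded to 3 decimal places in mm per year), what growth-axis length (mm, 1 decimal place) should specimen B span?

5848.3 mm

Specimen A: correcting the raw count gives 22730 − 7 + 2 = 22725 true varves.
A: Mean rate = 8322.9 mm / 22725 years ≈ 0.366 mm/yr.
For B, 0.366 mm/year × 15979 years = 5848.3 mm.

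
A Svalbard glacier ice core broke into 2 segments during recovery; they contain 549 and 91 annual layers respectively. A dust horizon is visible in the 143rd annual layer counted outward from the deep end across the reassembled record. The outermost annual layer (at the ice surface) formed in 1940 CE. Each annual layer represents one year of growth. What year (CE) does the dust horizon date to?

Total annual layers = 549 + 91 = 640.
The dust horizon sits at annual layer 143 from the deep end, so 640 − 143 = 497 annual layers formed after it.
The annual layer at the ice surface is 1940 CE, so the dust horizon dates to 1940 − 497 = 1443 CE.

1443 CE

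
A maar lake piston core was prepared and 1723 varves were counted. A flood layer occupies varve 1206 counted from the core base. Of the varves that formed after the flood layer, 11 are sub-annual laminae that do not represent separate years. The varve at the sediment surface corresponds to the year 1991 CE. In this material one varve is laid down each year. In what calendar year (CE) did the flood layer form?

Between varve 1206 and the sediment surface there are 1723 − 1206 = 517 varves.
Excluding 11 false varves: 517 − 11 = 506.
The varve at the sediment surface is 1991 CE, so the flood layer dates to 1991 − 506 = 1485 CE.

1485 CE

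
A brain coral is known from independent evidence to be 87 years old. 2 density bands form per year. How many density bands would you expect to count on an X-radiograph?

87 years at 2 density bands per year gives 87 × 2 = 174 density bands.
So 174 density bands should be present.

174 density bands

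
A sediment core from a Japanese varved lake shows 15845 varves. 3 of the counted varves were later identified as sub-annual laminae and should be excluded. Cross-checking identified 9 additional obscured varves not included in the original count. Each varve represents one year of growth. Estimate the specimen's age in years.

15851 years

After corrections the count is 15845 − 3 + 9 = 15851 varves.
With a one-to-one varve periodicity this is 15851 years.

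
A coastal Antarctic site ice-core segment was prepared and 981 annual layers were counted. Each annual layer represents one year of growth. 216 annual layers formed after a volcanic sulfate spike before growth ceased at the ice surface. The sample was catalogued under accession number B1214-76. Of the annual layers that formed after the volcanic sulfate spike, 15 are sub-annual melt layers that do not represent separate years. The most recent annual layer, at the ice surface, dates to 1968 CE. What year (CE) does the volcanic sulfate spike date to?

216 annual layers formed after the volcanic sulfate spike.
Removing the 15 false annual layers leaves 216 − 15 = 201 true annual layers beyond the volcanic sulfate spike.
The annual layer at the ice surface is 1968 CE, so the volcanic sulfate spike dates to 1968 − 201 = 1767 CE.

1767 CE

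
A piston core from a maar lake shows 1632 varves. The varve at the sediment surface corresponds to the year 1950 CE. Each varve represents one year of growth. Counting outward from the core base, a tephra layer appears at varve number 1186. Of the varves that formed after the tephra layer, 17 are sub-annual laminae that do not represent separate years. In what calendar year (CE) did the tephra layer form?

Between varve 1186 and the sediment surface there are 1632 − 1186 = 446 varves.
446 − 17 false = 429 true varves after the tephra layer.
Counting back 429 years from 1950 CE places the tephra layer in 1950 − 429 = 1521 CE.

1521 CE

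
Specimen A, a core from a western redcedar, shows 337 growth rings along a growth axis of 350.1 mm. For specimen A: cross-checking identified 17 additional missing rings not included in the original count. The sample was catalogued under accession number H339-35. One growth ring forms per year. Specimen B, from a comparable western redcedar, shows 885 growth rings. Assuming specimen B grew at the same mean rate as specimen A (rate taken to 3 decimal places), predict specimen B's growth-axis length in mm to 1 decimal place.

Specimen A: after corrections the count is 337 + 17 = 354 growth rings.
A: Extension rate ≈ 350.1 / 354 = 0.989 mm/year.
Length of B = 0.989 × 885 = 875.3 mm.

875.3 mm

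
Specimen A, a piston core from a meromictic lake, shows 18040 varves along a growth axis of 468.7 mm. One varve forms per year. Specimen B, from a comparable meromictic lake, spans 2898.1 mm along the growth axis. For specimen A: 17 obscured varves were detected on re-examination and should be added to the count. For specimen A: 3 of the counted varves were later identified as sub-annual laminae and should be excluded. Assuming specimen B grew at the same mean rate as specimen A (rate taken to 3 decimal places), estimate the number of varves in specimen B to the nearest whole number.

Specimen A: adjusted count: 18040 − 3 + 17 = 18054 varves.
A: Mean rate = 468.7 mm / 18054 years ≈ 0.026 mm/year.
B spans 2898.1 / 0.026 = 111465.38 years ≈ 111465 varves.

111465 varves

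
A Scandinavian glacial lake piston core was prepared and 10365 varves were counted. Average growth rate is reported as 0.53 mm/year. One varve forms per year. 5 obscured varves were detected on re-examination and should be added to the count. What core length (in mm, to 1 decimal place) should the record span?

Correcting the raw count gives 10365 + 5 = 10370 true varves.
10370 years at 0.53 mm/year gives 0.53 × 10370 = 5496.1 mm.

5496.1 mm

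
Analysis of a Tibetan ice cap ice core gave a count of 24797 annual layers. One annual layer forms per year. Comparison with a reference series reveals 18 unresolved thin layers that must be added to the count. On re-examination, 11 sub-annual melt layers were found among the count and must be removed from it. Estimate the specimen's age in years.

24804 years

After corrections the count is 24797 − 11 + 18 = 24804 annual layers.
One annual layer per year makes the duration 24804 years.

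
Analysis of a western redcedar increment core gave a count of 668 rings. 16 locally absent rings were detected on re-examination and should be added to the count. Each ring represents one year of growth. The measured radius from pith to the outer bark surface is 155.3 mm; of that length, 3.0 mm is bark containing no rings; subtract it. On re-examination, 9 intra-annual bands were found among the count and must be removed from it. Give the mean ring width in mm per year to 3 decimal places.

0.226 mm per year

After corrections the count is 668 − 9 + 16 = 675 rings.
Removing the 3.0 mm offcut leaves 155.3 − 3.0 = 152.3 mm.
Mean rate = 152.3 mm / 675 years ≈ 0.226 mm per year.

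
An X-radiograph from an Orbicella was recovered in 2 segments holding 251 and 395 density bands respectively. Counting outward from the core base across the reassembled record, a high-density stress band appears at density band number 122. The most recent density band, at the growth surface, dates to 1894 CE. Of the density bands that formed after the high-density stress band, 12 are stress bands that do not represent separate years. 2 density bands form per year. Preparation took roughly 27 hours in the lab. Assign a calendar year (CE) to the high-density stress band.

1638 CE

Total density bands = 251 + 395 = 646.
The high-density stress band sits at density band 122 from the core base, so 646 − 122 = 524 density bands formed after it.
Removing the 12 false density bands leaves 524 − 12 = 512 true density bands beyond the high-density stress band.
Dividing by 2 density bands per year: 512 / 2 = 256 years.
Counting back 256 years from 1894 CE places the high-density stress band in 1894 − 256 = 1638 CE.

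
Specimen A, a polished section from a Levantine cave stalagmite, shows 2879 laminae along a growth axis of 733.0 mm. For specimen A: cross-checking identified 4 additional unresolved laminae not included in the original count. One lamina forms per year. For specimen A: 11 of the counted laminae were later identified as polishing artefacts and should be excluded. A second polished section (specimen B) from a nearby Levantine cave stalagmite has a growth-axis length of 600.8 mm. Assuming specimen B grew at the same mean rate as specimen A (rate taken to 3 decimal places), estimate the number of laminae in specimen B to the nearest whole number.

2356 laminae

Specimen A: adjusted count: 2879 − 11 + 4 = 2872 laminae.
A: 733.0 mm over 2872 years gives 733.0 / 2872 ≈ 0.255 mm/year.
Specimen B: 600.8 mm / 0.255 mm per year = 2356.08 years ≈ 2356 laminae.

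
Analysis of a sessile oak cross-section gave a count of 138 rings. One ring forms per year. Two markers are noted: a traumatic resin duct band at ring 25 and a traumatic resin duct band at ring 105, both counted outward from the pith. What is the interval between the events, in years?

80 years

Separation: 105 − 25 = 80 rings.
That is 80 years at one ring per year.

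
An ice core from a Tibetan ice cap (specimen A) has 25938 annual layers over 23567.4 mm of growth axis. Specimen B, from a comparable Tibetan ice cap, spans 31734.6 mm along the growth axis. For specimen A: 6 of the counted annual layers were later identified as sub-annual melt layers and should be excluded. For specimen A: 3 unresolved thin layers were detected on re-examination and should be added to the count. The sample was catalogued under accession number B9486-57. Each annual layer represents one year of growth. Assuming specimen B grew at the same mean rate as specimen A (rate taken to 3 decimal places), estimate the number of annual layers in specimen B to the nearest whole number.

34912 annual layers

Specimen A: adjusted count: 25938 − 6 + 3 = 25935 annual layers.
A: Mean rate = 23567.4 mm / 25935 years ≈ 0.909 mm/yr.
Specimen B: 31734.6 mm / 0.909 mm per year = 34911.55 years ≈ 34912 annual layers.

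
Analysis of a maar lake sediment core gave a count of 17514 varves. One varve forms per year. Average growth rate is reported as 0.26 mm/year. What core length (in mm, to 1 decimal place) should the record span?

17514 years of growth are recorded.
Length ≈ 0.26 × 17514 = 4553.6 mm.

4553.6 mm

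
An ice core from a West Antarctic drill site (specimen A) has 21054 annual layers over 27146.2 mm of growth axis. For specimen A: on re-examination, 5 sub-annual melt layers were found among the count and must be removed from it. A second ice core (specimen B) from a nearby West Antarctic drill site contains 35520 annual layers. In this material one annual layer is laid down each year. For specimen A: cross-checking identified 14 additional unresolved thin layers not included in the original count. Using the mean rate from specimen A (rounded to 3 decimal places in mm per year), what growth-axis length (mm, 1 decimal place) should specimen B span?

45785.3 mm

Specimen A: correcting the raw count gives 21054 − 5 + 14 = 21063 true annual layers.
A: 27146.2 mm over 21063 years gives 27146.2 / 21063 ≈ 1.289 mm/year.
Length of B = 1.289 × 35520 = 45785.3 mm.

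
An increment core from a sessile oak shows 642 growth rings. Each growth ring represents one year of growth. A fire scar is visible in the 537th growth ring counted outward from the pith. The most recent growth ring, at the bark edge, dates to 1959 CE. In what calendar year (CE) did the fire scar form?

642 − 537 = 105 growth rings lie beyond the fire scar toward the bark edge.
1959 − 105 = 1854 CE.

1854 CE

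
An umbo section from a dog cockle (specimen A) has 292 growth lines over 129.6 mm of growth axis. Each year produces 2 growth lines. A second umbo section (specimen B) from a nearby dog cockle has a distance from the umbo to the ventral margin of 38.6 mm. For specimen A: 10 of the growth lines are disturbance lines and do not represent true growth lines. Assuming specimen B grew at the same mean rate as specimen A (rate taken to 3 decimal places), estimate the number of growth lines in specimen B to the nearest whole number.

Specimen A: true growth line count = 292 − 10 = 282.
Specimen A: dividing by 2 growth lines per year: 282 / 2 = 141 years.
A: Mean rate = 129.6 mm / 141 years ≈ 0.919 mm/yr.
B spans 38.6 / 0.919 = 42.00 years; at 2 growth lines per year that is 42.00 × 2 ≈ 84 growth lines.

84 growth lines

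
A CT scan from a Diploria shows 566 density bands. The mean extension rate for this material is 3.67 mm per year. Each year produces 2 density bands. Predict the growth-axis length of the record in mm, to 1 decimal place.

1038.6 mm

Dividing by 2 density bands per year: 566 / 2 = 283 years.
Length ≈ 3.67 × 283 = 1038.6 mm.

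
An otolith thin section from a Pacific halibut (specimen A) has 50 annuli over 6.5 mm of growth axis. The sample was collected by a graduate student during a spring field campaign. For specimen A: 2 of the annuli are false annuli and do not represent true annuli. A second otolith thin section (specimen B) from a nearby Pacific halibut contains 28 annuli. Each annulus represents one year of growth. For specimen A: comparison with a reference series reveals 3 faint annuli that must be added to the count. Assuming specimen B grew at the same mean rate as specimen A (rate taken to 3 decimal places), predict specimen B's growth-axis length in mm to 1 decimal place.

Specimen A: after corrections the count is 50 − 2 + 3 = 51 annuli.
A: 6.5 mm over 51 years gives 6.5 / 51 ≈ 0.127 mm/year.
B's length ≈ 0.127 × 28 = 3.6 mm.

3.6 mm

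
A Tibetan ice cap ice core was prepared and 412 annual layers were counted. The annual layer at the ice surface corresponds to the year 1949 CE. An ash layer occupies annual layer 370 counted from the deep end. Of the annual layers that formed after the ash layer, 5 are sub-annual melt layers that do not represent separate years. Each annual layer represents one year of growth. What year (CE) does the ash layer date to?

1912 CE

412 − 370 = 42 annual layers lie beyond the ash layer toward the ice surface.
42 − 5 false = 37 true annual layers after the ash layer.
1949 − 37 = 1912 CE.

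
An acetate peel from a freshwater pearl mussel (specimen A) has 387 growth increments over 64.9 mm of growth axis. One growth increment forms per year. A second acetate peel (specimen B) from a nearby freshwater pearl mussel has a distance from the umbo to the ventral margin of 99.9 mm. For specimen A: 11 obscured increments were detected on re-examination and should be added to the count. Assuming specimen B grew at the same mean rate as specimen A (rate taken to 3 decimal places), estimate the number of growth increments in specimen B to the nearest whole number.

613 growth increments

Specimen A: correcting the raw count gives 387 + 11 = 398 true growth increments.
A: Extension rate ≈ 64.9 / 398 = 0.163 mm/year.
Specimen B: 99.9 mm / 0.163 mm per year = 612.88 years ≈ 613 growth increments.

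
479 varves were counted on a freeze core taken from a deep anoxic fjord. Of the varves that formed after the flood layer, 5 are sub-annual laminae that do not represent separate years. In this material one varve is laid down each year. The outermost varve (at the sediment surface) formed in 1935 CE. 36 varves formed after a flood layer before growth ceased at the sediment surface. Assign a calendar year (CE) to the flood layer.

36 varves formed after the flood layer.
Excluding 5 false varves: 36 − 5 = 31.
The varve at the sediment surface is 1935 CE, so the flood layer dates to 1935 − 31 = 1904 CE.

1904 CE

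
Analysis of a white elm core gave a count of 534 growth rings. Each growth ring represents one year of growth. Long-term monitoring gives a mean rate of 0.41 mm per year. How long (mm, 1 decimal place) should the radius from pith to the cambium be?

218.9 mm

The record spans 534 years at 0.41 mm per year.
Predicted length = 0.41 mm/year × 534 years = 218.9 mm.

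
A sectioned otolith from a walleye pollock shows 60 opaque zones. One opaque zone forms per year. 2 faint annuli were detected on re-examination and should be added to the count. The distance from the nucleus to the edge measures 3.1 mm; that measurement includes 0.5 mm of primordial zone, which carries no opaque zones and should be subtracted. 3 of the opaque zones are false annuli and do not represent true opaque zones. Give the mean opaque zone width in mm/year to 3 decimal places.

0.044 mm/year

Adjusted count: 60 − 3 + 2 = 59 opaque zones.
Removing the 0.5 mm offcut leaves 3.1 − 0.5 = 2.6 mm.
Mean rate = 2.6 mm / 59 years ≈ 0.044 mm/year.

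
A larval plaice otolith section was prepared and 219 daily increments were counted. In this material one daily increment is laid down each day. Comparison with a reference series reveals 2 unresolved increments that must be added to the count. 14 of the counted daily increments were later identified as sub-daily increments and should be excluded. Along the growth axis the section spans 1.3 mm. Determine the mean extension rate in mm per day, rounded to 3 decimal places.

0.006 mm per day

True daily increment count = 219 − 14 + 2 = 207.
Mean rate = 1.3 mm / 207 days ≈ 0.006 mm per day.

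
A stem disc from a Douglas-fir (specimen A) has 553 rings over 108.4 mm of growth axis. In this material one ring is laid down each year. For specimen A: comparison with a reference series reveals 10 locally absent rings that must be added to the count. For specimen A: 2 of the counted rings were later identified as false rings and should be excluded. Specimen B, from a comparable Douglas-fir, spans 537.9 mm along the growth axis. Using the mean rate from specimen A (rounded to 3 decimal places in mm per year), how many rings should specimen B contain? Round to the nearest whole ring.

Specimen A: after corrections the count is 553 − 2 + 10 = 561 rings.
A: 108.4 mm over 561 years gives 108.4 / 561 ≈ 0.193 mm/yr.
Specimen B: 537.9 mm / 0.193 mm per year = 2787.05 years ≈ 2787 rings.

2787 rings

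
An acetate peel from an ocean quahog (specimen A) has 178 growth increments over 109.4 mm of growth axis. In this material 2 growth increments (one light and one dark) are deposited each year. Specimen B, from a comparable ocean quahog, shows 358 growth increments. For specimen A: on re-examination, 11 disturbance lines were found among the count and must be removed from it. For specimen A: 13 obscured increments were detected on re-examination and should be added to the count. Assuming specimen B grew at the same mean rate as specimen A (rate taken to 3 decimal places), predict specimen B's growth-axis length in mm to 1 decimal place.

217.7 mm

Specimen A: adjusted count: 178 − 11 + 13 = 180 growth increments.
Specimen A: dividing by 2 growth increments per year: 180 / 2 = 90 years.
A: 109.4 mm over 90 years gives 109.4 / 90 ≈ 1.216 mm/yr.
Specimen B: 358 growth increments at 2 per year is 358 / 2 = 179 years. B's length ≈ 1.216 × 179 = 217.7 mm.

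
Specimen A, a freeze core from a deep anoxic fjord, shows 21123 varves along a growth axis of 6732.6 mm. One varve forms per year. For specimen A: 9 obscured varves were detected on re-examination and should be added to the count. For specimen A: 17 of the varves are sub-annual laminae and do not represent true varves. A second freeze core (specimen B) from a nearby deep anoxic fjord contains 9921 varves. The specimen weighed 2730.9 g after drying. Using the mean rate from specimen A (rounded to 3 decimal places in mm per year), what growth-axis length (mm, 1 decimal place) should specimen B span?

Specimen A: after corrections the count is 21123 − 17 + 9 = 21115 varves.
A: Mean rate = 6732.6 mm / 21115 years ≈ 0.319 mm/yr.
Length of B = 0.319 × 9921 = 3164.8 mm.

3164.8 mm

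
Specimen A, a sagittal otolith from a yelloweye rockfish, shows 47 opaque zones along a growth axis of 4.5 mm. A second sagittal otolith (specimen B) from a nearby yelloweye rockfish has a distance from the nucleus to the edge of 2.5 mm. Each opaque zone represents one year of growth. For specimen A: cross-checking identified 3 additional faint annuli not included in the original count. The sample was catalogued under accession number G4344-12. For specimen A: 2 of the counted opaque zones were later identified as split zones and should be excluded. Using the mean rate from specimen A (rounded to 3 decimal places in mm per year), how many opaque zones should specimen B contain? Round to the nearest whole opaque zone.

Specimen A: correcting the raw count gives 47 − 2 + 3 = 48 true opaque zones.
A: 4.5 mm over 48 years gives 4.5 / 48 ≈ 0.094 mm/yr.
Specimen B: 2.5 mm / 0.094 mm per year = 26.60 years ≈ 27 opaque zones.

27 opaque zones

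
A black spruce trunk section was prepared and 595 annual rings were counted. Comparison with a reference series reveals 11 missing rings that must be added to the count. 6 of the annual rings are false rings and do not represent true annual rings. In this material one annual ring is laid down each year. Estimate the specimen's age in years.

600 years

True annual ring count = 595 − 6 + 11 = 600.
At one annual ring per year, that is 600 years.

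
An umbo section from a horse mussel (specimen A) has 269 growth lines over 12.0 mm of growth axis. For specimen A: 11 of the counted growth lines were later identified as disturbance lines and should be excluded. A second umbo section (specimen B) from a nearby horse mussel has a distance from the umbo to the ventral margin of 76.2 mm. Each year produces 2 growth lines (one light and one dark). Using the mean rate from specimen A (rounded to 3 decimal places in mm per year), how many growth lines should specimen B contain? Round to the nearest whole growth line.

Specimen A: true growth line count = 269 − 11 = 258.
Specimen A: 258 growth lines at 2 per year is 258 / 2 = 129 years.
A: 12.0 mm over 129 years gives 12.0 / 129 ≈ 0.093 mm/yr.
For B, 76.2 / 0.093 = 819.35 years; at 2 growth lines per year that is 819.35 × 2 ≈ 1639 growth lines.

1639 growth lines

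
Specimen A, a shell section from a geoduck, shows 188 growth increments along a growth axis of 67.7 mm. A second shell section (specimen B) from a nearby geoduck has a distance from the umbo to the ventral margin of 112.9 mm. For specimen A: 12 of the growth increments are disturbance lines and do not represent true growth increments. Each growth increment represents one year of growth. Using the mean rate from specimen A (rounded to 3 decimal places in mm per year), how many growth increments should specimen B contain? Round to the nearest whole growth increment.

293 growth increments

Specimen A: after corrections the count is 188 − 12 = 176 growth increments.
A: 67.7 mm over 176 years gives 67.7 / 176 ≈ 0.385 mm/yr.
For B, 112.9 / 0.385 = 293.25 years ≈ 293 growth increments.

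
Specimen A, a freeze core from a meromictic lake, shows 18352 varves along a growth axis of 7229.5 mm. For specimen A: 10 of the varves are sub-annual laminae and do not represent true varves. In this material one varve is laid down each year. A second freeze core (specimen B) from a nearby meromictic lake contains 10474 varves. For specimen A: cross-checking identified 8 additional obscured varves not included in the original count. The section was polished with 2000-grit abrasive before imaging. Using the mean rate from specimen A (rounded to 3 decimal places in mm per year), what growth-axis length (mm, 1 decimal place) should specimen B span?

Specimen A: adjusted count: 18352 − 10 + 8 = 18350 varves.
A: Mean rate = 7229.5 mm / 18350 years ≈ 0.394 mm per year.
B's length ≈ 0.394 × 10474 = 4126.8 mm.

4126.8 mm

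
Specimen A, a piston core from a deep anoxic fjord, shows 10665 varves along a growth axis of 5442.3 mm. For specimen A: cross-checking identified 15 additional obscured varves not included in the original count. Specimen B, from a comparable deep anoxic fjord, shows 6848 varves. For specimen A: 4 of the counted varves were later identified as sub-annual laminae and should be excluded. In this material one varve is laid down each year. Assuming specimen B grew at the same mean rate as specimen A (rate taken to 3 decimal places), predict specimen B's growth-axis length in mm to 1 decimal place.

Specimen A: after corrections the count is 10665 − 4 + 15 = 10676 varves.
A: Extension rate ≈ 5442.3 / 10676 = 0.510 mm/yr.
Length of B = 0.510 × 6848 = 3492.5 mm.

3492.5 mm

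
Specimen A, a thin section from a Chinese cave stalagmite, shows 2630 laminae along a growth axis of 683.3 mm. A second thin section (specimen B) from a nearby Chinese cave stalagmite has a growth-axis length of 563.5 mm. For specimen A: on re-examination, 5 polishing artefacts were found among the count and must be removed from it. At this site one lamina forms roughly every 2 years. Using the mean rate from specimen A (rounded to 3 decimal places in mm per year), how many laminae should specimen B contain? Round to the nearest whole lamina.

2167 laminae

Specimen A: adjusted count: 2630 − 5 = 2625 laminae.
Specimen A: 2625 laminae at 2 years each span 2625 × 2 = 5250 years.
A: 683.3 mm over 5250 years gives 683.3 / 5250 ≈ 0.130 mm/year.
Specimen B: 563.5 mm / 0.130 mm per year = 4334.62 years; at 2 years per lamina that is 4334.62 / 2 ≈ 2167 laminae.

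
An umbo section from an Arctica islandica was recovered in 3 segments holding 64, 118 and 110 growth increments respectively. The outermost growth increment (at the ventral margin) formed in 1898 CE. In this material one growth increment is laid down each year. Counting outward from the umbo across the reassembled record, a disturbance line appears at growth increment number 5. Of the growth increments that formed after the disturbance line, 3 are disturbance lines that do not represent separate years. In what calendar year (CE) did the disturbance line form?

1614 CE

Total growth increments = 64 + 118 + 110 = 292.
292 − 5 = 287 growth increments lie beyond the disturbance line toward the ventral margin.
Excluding 3 false growth increments: 287 − 3 = 284.
Counting back 284 years from 1898 CE places the disturbance line in 1898 − 284 = 1614 CE.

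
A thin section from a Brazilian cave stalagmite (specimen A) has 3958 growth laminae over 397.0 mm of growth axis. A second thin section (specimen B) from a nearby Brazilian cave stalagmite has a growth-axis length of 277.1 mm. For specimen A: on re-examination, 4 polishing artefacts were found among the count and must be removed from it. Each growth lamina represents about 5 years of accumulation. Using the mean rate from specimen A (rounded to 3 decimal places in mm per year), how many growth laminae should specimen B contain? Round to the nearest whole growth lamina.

2771 growth laminae

Specimen A: true growth lamina count = 3958 − 4 = 3954.
Specimen A: multiplying by 5 years per growth lamina: 3954 × 5 = 19770 years.
A: Extension rate ≈ 397.0 / 19770 = 0.020 mm/yr.
For B, 277.1 / 0.020 = 13855.00 years; at 5 years per growth lamina that is 13855.00 / 5 ≈ 2771 growth laminae.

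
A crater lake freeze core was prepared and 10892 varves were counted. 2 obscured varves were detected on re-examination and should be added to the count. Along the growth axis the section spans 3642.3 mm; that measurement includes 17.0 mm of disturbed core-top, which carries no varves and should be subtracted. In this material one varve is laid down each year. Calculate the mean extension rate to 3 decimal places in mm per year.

Adjusted count: 10892 + 2 = 10894 varves.
Removing the 17.0 mm offcut leaves 3642.3 − 17.0 = 3625.3 mm.
Mean rate = 3625.3 mm / 10894 years ≈ 0.333 mm per year.

0.333 mm per year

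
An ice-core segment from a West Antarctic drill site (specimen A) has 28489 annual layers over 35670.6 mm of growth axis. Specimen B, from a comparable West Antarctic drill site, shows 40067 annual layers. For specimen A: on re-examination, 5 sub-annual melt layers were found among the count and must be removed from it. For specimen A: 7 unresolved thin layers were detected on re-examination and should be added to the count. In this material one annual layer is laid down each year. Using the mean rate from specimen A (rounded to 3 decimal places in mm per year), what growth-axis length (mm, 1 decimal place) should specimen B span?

50163.9 mm

Specimen A: correcting the raw count gives 28489 − 5 + 7 = 28491 true annual layers.
A: Mean rate = 35670.6 mm / 28491 years ≈ 1.252 mm/year.
B's length ≈ 1.252 × 40067 = 50163.9 mm.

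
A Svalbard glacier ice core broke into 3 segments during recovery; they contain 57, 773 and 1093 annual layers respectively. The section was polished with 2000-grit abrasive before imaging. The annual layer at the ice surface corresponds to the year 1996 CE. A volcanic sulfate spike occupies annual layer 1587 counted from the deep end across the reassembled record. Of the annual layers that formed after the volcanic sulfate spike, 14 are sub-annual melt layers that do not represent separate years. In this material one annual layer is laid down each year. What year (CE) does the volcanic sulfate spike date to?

1674 CE

Total annual layers = 57 + 773 + 1093 = 1923.
Between annual layer 1587 and the ice surface there are 1923 − 1587 = 336 annual layers.
336 − 14 false = 322 true annual layers after the volcanic sulfate spike.
1996 − 322 = 1674 CE.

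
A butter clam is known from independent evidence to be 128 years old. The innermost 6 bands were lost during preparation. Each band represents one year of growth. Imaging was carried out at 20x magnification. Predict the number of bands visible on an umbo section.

122 bands

At one band per year, 128 years correspond to 128 bands.
Subtracting the 6 bands not captured gives 128 − 6 = 122 bands in the record.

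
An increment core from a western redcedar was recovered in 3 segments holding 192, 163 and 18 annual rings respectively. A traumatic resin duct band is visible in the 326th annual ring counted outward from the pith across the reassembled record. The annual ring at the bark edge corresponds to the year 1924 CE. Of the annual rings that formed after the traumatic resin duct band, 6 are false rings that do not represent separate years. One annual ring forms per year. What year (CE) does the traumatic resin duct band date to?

1883 CE

Total annual rings = 192 + 163 + 18 = 373.
373 − 326 = 47 annual rings lie beyond the traumatic resin duct band toward the bark edge.
47 − 6 false = 41 true annual rings after the traumatic resin duct band.
Counting back 41 years from 1924 CE places the traumatic resin duct band in 1924 − 41 = 1883 CE.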